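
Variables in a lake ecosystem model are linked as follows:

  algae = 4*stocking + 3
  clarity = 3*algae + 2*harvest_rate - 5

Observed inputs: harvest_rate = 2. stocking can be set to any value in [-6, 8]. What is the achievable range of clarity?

Substituting into the clarity equation gives clarity = 12*stocking + 8.
Linear in stocking, so extremes are at the endpoints: stocking = -6 gives clarity = -64; stocking = 8 gives clarity = 104.

-64 to 104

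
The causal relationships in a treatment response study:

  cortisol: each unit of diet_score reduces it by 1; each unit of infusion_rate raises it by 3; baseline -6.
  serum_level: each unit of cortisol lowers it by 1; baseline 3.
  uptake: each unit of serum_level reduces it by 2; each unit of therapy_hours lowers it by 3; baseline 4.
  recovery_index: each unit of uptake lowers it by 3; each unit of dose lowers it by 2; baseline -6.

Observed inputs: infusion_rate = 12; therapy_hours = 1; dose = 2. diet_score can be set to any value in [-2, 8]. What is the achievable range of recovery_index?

-187 to -127

Substituting into the cortisol equation gives cortisol = -diet_score + 30.
Substituting into the serum_level equation gives serum_level = diet_score - 27.
Substituting into the uptake equation gives uptake = -2*diet_score + 55.
recovery_index becomes 6*diet_score - 175.
Linear in diet_score, so extremes are at the endpoints: diet_score = -2 gives recovery_index = -187; diet_score = 8 gives recovery_index = -127.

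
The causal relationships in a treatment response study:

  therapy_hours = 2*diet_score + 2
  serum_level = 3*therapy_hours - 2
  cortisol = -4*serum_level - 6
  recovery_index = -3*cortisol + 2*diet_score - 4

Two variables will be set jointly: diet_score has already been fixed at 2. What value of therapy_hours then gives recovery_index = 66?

With diet_score held at 2:
Intervening on therapy_hours fixes its value directly, overriding its dependence on diet_score.
Substituting into the cortisol equation gives cortisol = -12*therapy_hours + 2.
Substituting into the recovery_index equation gives recovery_index = 36*therapy_hours - 6.
Solve 36*therapy_hours - 6 = 66: therapy_hours = (66 + 6) / 36 = 2.

therapy_hours = 2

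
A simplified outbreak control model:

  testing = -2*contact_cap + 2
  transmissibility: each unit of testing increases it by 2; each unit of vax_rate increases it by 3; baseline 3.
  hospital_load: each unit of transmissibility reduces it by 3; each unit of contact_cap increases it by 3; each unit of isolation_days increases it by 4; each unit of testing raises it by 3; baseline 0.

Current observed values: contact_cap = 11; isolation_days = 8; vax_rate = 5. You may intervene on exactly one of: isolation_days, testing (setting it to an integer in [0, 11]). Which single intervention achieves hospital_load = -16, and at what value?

set testing = 9

Intervening on isolation_days: hospital_load = 4*isolation_days + 39. Reaching -16 requires isolation_days = -55/4, not an integer.
Intervening on testing: with other inputs at their observed values, hospital_load = -3*testing + 11. Solving for -16 gives testing = 9, within [0, 11].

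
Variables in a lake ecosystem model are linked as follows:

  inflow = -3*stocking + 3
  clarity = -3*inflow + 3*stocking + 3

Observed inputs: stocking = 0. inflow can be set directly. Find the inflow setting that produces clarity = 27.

Intervening on inflow fixes its value directly, overriding its dependence on stocking.
Substituting into the clarity equation gives clarity = -3*inflow + 3.
Solve -3*inflow + 3 = 27: inflow = (27 - 3) / -3 = -8.

inflow = -8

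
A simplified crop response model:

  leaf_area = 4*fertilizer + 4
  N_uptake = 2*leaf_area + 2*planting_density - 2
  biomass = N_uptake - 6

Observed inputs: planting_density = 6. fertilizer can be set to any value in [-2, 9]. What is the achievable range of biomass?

-4 to 84

Substituting into the N_uptake equation gives N_uptake = 8*fertilizer + 18.
Substituting into the biomass equation gives biomass = 8*fertilizer + 12.
Linear in fertilizer, so extremes are at the endpoints: fertilizer = -2 gives biomass = -4; fertilizer = 9 gives biomass = 84.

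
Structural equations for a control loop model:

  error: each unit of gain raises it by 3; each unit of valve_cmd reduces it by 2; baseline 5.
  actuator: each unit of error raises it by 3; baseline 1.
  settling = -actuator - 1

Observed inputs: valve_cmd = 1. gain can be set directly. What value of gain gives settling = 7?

gain = -2

Substituting into the error equation gives error = 3*gain + 3.
This gives actuator = 9*gain + 10.
So settling = -9*gain - 11.
Solve -9*gain - 11 = 7: gain = (7 + 11) / -9 = -2.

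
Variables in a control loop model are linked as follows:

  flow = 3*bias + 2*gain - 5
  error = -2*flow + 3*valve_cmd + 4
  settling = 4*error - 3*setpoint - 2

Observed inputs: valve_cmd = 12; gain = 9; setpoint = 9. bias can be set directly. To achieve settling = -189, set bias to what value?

bias = 9

Substituting into the flow equation gives flow = 3*bias + 13.
error becomes -6*bias + 14.
This gives settling = -24*bias + 27.
Solve -24*bias + 27 = -189: bias = (-189 - 27) / -24 = 9.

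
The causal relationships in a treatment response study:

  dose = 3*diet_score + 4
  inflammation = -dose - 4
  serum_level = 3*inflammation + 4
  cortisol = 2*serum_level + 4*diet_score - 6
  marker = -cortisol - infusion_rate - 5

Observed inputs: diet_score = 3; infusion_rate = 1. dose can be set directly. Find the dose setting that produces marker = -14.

Intervening on dose fixes its value directly, overriding its dependence on diet_score.
Substituting into the serum_level equation gives serum_level = -3*dose - 8.
cortisol becomes -6*dose - 10.
Substituting into the marker equation gives marker = 6*dose + 4.
Solve 6*dose + 4 = -14: dose = (-14 - 4) / 6 = -3.

dose = -3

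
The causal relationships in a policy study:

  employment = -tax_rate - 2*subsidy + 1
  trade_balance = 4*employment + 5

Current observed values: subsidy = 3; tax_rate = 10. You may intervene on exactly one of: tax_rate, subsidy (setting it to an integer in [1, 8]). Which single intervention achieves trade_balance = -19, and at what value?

Intervening on tax_rate: with other inputs at their observed values, trade_balance = -4*tax_rate - 15. Solving for -19 gives tax_rate = 1, within [1, 8].
Intervening on subsidy: trade_balance = -8*subsidy - 31. Reaching -19 requires subsidy = -3/2, not an integer.

set tax_rate = 1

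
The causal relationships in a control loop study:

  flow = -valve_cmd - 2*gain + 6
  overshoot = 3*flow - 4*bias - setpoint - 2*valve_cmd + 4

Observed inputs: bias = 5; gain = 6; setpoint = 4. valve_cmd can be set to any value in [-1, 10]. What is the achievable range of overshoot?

Substituting into the flow equation gives flow = -valve_cmd - 6.
Substituting into the overshoot equation gives overshoot = -5*valve_cmd - 38.
Linear in valve_cmd, so extremes are at the endpoints: valve_cmd = -1 gives overshoot = -33; valve_cmd = 10 gives overshoot = -88.

-88 to -33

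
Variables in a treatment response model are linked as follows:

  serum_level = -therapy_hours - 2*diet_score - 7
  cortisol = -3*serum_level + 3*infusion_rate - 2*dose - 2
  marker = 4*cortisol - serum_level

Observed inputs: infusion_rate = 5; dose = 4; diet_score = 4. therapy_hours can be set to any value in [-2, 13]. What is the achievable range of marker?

Substituting into the serum_level equation gives serum_level = -therapy_hours - 15.
Substituting into the cortisol equation gives cortisol = 3*therapy_hours + 50.
Substituting into the marker equation gives marker = 13*therapy_hours + 215.
Linear in therapy_hours, so extremes are at the endpoints: therapy_hours = -2 gives marker = 189; therapy_hours = 13 gives marker = 384.

189 to 384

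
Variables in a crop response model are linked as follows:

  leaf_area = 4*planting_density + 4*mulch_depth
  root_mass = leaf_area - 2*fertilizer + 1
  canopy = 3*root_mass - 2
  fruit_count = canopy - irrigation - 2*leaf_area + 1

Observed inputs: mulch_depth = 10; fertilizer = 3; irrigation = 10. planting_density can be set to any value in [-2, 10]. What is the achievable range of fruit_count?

Substituting into the leaf_area equation gives leaf_area = 4*planting_density + 40.
root_mass becomes 4*planting_density + 35.
This gives canopy = 12*planting_density + 103.
Substituting into the fruit_count equation gives fruit_count = 4*planting_density + 14.
Linear in planting_density, so extremes are at the endpoints: planting_density = -2 gives fruit_count = 6; planting_density = 10 gives fruit_count = 54.

6 to 54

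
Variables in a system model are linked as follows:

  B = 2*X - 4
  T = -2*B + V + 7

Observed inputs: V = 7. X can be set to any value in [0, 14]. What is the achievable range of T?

-34 to 22

Substituting into the T equation gives T = -4*X + 22.
Linear in X, so extremes are at the endpoints: X = 0 gives T = 22; X = 14 gives T = -34.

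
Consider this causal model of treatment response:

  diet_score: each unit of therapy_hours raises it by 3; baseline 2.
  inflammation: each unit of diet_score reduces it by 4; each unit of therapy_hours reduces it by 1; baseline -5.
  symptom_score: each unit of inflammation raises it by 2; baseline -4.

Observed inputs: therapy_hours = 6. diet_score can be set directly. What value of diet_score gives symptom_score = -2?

diet_score = -3

Intervening on diet_score fixes its value directly, overriding its dependence on therapy_hours.
Substituting into the inflammation equation gives inflammation = -4*diet_score - 11.
Substituting into the symptom_score equation gives symptom_score = -8*diet_score - 26.
Solve -8*diet_score - 26 = -2: diet_score = (-2 + 26) / -8 = -3.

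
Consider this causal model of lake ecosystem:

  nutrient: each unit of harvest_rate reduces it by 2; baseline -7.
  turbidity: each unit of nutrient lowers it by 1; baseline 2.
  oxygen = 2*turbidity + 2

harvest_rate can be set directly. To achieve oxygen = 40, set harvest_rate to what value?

harvest_rate = 5

Substituting into the turbidity equation gives turbidity = 2*harvest_rate + 9.
So oxygen = 4*harvest_rate + 20.
Solve 4*harvest_rate + 20 = 40: harvest_rate = (40 - 20) / 4 = 5.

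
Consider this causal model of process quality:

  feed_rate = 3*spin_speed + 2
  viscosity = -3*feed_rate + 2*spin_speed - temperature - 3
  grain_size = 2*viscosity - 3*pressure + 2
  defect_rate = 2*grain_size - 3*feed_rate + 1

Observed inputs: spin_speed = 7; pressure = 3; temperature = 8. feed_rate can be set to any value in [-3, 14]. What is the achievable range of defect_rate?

-211 to 44

Intervening on feed_rate fixes its value directly, overriding its dependence on spin_speed.
Substituting into the viscosity equation gives viscosity = -3*feed_rate + 3.
Substituting into the grain_size equation gives grain_size = -6*feed_rate - 1.
This gives defect_rate = -15*feed_rate - 1.
Linear in feed_rate, so extremes are at the endpoints: feed_rate = -3 gives defect_rate = 44; feed_rate = 14 gives defect_rate = -211.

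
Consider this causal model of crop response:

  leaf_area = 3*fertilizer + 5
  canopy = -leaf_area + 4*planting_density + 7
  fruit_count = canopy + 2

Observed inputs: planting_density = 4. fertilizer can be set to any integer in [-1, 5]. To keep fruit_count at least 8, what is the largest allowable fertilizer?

Substituting into the canopy equation gives canopy = -3*fertilizer + 18.
So fruit_count = -3*fertilizer + 20.
Require -3*fertilizer + 20 ≥ 8, so fertilizer ≤ 4.
The largest integer in [-1, 5] satisfying this is 4.

fertilizer = 4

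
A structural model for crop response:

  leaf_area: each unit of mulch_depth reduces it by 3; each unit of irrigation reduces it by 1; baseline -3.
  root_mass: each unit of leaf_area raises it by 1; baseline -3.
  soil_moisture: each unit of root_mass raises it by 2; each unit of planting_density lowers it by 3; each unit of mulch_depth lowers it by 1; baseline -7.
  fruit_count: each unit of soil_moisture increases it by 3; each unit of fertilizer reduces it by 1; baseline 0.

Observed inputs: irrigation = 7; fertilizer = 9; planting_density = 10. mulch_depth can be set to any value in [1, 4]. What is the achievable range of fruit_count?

Substituting into the leaf_area equation gives leaf_area = -3*mulch_depth - 10.
Substituting into the root_mass equation gives root_mass = -3*mulch_depth - 13.
soil_moisture becomes -7*mulch_depth - 63.
Substituting into the fruit_count equation gives fruit_count = -21*mulch_depth - 198.
Linear in mulch_depth, so extremes are at the endpoints: mulch_depth = 1 gives fruit_count = -219; mulch_depth = 4 gives fruit_count = -282.

-282 to -219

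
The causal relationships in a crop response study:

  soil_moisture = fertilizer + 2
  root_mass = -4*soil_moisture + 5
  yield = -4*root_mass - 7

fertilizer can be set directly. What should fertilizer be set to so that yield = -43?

Substituting into the root_mass equation gives root_mass = -4*fertilizer - 3.
Substituting into the yield equation gives yield = 16*fertilizer + 5.
Solve 16*fertilizer + 5 = -43: fertilizer = (-43 - 5) / 16 = -3.

fertilizer = -3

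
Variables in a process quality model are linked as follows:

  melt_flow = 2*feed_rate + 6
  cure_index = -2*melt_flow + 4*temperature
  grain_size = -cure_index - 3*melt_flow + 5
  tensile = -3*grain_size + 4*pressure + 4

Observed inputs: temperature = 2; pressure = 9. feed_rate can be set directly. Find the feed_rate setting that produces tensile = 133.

feed_rate = 11

Substituting into the cure_index equation gives cure_index = -4*feed_rate - 4.
So grain_size = -2*feed_rate - 9.
So tensile = 6*feed_rate + 67.
Solve 6*feed_rate + 67 = 133: feed_rate = (133 - 67) / 6 = 11.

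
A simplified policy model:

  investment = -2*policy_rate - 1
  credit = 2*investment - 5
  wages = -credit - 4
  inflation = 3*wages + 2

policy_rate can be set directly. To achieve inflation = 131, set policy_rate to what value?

Substituting into the credit equation gives credit = -4*policy_rate - 7.
Substituting into the wages equation gives wages = 4*policy_rate + 3.
So inflation = 12*policy_rate + 11.
Solve 12*policy_rate + 11 = 131: policy_rate = (131 - 11) / 12 = 10.

policy_rate = 10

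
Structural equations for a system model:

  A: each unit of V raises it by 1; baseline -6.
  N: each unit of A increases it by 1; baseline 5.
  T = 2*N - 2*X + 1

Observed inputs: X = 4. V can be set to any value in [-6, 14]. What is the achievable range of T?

-21 to 19

Substituting into the N equation gives N = V - 1.
T becomes 2*V - 9.
Linear in V, so extremes are at the endpoints: V = -6 gives T = -21; V = 14 gives T = 19.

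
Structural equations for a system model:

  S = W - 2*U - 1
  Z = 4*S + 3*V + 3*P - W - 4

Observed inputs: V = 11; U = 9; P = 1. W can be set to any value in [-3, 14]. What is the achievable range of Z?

Substituting into the S equation gives S = W - 19.
This gives Z = 3*W - 44.
Linear in W, so extremes are at the endpoints: W = -3 gives Z = -53; W = 14 gives Z = -2.

-53 to -2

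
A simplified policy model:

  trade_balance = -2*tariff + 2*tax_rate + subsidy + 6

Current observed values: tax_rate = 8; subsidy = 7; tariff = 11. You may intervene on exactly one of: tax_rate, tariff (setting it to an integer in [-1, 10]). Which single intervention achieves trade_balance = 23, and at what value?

set tariff = 3

Intervening on tax_rate: trade_balance = 2*tax_rate - 9. Reaching 23 requires tax_rate = 16, outside [-1, 10].
Intervening on tariff: with other inputs at their observed values, trade_balance = -2*tariff + 29. Solving for 23 gives tariff = 3, within [-1, 10].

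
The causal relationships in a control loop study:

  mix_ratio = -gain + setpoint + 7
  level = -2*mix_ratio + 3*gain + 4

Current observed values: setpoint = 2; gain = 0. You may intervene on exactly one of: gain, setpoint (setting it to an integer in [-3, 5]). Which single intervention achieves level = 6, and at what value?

Intervening on gain: with other inputs at their observed values, level = 5*gain - 14. Solving for 6 gives gain = 4, within [-3, 5].
Intervening on setpoint: level = -2*setpoint - 10. Reaching 6 requires setpoint = -8, outside [-3, 5].

set gain = 4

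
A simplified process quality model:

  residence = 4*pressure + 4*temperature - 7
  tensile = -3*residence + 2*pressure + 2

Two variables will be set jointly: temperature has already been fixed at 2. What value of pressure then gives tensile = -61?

With temperature held at 2:
Substituting into the residence equation gives residence = 4*pressure + 1.
Substituting into the tensile equation gives tensile = -10*pressure - 1.
Solve -10*pressure - 1 = -61: pressure = (-61 + 1) / -10 = 6.

pressure = 6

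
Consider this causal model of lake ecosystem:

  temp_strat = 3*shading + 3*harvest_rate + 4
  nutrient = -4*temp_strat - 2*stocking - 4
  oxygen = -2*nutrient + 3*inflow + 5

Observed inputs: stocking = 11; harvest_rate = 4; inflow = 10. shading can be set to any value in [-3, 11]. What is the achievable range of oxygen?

143 to 479

Substituting into the temp_strat equation gives temp_strat = 3*shading + 16.
Substituting into the nutrient equation gives nutrient = -12*shading - 90.
Substituting into the oxygen equation gives oxygen = 24*shading + 215.
Linear in shading, so extremes are at the endpoints: shading = -3 gives oxygen = 143; shading = 11 gives oxygen = 479.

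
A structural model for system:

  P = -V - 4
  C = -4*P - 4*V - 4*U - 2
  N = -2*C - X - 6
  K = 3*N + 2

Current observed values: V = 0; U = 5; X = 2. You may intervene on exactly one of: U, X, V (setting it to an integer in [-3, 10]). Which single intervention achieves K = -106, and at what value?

Intervening on U: with other inputs at their observed values, K = 24*U - 106. Solving for -106 gives U = 0, within [-3, 10].
Intervening on X: K = -3*X + 20. Reaching -106 requires X = 42, outside [-3, 10].
Intervening on V: the paths from V to K cancel (net effect zero), leaving K = 14; -106 is unreachable this way.

set U = 0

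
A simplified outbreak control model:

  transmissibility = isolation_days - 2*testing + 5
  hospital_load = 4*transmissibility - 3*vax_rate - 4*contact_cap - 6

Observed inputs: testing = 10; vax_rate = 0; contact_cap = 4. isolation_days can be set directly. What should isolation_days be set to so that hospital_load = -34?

Substituting into the transmissibility equation gives transmissibility = isolation_days - 15.
Substituting into the hospital_load equation gives hospital_load = 4*isolation_days - 82.
Solve 4*isolation_days - 82 = -34: isolation_days = (-34 + 82) / 4 = 12.

isolation_days = 12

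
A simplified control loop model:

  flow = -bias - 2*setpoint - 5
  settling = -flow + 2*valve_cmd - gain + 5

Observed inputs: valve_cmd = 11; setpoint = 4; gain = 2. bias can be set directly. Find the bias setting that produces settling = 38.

Substituting into the flow equation gives flow = -bias - 13.
So settling = bias + 38.
Solve bias + 38 = 38: bias = (38 - 38) / 1 = 0.

bias = 0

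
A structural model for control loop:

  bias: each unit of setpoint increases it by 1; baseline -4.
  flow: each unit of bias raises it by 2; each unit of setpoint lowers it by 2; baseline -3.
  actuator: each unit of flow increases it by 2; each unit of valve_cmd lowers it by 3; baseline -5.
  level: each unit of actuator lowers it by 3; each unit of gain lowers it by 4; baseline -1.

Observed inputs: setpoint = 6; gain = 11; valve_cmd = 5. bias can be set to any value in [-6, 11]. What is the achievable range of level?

Intervening on bias fixes its value directly, overriding its dependence on setpoint.
Substituting into the flow equation gives flow = 2*bias - 15.
actuator becomes 4*bias - 50.
So level = -12*bias + 105.
Linear in bias, so extremes are at the endpoints: bias = -6 gives level = 177; bias = 11 gives level = -27.

-27 to 177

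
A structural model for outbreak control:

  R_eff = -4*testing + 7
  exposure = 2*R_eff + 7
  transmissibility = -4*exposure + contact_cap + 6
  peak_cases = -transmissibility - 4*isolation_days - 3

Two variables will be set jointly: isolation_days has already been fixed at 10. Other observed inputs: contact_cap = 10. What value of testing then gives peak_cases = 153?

testing = -4

With isolation_days held at 10:
Substituting into the exposure equation gives exposure = -8*testing + 21.
So transmissibility = 32*testing - 68.
So peak_cases = -32*testing + 25.
Solve -32*testing + 25 = 153: testing = (153 - 25) / -32 = -4.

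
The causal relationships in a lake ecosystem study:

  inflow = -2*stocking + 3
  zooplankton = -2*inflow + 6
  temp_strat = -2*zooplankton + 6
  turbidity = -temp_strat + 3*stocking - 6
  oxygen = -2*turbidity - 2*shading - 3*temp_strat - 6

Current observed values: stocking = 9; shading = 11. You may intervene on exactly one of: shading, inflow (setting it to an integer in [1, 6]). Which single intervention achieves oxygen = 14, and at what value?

Intervening on shading: with other inputs at their observed values, oxygen = -2*shading + 18. Solving for 14 gives shading = 2, within [1, 6].
Intervening on inflow: oxygen = -4*inflow - 64. Reaching 14 requires inflow = -39/2, not an integer.

set shading = 2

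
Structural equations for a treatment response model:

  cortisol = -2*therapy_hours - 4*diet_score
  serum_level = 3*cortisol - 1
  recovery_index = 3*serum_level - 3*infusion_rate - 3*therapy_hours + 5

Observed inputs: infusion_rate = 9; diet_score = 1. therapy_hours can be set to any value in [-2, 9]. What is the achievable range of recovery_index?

Substituting into the cortisol equation gives cortisol = -2*therapy_hours - 4.
serum_level becomes -6*therapy_hours - 13.
Substituting into the recovery_index equation gives recovery_index = -21*therapy_hours - 61.
Linear in therapy_hours, so extremes are at the endpoints: therapy_hours = -2 gives recovery_index = -19; therapy_hours = 9 gives recovery_index = -250.

-250 to -19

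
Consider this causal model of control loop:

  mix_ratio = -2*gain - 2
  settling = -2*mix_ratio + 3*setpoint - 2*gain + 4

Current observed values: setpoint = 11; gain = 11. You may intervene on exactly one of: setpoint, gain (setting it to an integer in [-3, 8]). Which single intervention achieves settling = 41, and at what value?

Intervening on setpoint: settling = 3*setpoint + 30. Reaching 41 requires setpoint = 11/3, not an integer.
Intervening on gain: with other inputs at their observed values, settling = 2*gain + 41. Solving for 41 gives gain = 0, within [-3, 8].

set gain = 0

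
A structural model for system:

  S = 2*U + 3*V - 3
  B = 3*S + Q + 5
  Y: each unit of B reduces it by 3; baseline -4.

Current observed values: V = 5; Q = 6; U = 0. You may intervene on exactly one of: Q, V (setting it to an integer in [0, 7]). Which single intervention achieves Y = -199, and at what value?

set V = 7

Intervening on Q: Y = -3*Q - 127. Reaching -199 requires Q = 24, outside [0, 7].
Intervening on V: with other inputs at their observed values, Y = -27*V - 10. Solving for -199 gives V = 7, within [0, 7].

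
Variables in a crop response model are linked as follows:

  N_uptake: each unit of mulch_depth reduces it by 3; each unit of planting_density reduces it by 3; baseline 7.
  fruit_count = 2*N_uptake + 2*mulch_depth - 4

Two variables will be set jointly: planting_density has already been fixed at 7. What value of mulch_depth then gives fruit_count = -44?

With planting_density held at 7:
Substituting into the N_uptake equation gives N_uptake = -3*mulch_depth - 14.
Substituting into the fruit_count equation gives fruit_count = -4*mulch_depth - 32.
Solve -4*mulch_depth - 32 = -44: mulch_depth = (-44 + 32) / -4 = 3.

mulch_depth = 3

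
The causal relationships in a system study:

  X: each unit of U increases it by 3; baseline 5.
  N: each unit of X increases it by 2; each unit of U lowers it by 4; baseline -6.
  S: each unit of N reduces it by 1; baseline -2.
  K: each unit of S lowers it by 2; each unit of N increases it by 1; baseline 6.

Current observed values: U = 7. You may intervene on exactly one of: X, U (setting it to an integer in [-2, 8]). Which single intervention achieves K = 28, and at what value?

set U = 1

Intervening on X: K = 6*X - 92. Reaching 28 requires X = 20, outside [-2, 8].
Intervening on U: with other inputs at their observed values, K = 6*U + 22. Solving for 28 gives U = 1, within [-2, 8].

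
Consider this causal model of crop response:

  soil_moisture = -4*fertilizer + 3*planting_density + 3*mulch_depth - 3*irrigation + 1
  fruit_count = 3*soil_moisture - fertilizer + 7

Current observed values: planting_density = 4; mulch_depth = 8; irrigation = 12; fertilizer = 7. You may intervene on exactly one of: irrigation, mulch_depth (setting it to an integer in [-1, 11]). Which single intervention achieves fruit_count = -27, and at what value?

Intervening on irrigation: with other inputs at their observed values, fruit_count = -9*irrigation + 27. Solving for -27 gives irrigation = 6, within [-1, 11].
Intervening on mulch_depth: fruit_count = 9*mulch_depth - 153. Reaching -27 requires mulch_depth = 14, outside [-1, 11].

set irrigation = 6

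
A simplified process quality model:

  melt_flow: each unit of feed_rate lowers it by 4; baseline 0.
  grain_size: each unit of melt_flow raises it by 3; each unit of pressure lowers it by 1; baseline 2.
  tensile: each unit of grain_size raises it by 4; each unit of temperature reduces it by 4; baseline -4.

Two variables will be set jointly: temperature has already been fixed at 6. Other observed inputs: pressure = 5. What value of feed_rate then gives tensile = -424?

feed_rate = 8

With temperature held at 6:
Substituting into the grain_size equation gives grain_size = -12*feed_rate - 3.
So tensile = -48*feed_rate - 40.
Solve -48*feed_rate - 40 = -424: feed_rate = (-424 + 40) / -48 = 8.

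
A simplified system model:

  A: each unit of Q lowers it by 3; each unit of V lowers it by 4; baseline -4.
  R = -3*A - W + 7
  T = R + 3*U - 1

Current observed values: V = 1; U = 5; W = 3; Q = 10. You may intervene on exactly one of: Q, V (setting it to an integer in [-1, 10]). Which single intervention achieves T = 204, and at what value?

set V = 7

Intervening on Q: T = 9*Q + 42. Reaching 204 requires Q = 18, outside [-1, 10].
Intervening on V: with other inputs at their observed values, T = 12*V + 120. Solving for 204 gives V = 7, within [-1, 10].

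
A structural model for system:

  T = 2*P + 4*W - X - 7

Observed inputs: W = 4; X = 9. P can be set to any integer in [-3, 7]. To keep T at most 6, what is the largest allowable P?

Substituting into the T equation gives T = 2*P.
Require 2*P ≤ 6, so P ≤ 3.
The largest integer in [-3, 7] satisfying this is 3.

P = 3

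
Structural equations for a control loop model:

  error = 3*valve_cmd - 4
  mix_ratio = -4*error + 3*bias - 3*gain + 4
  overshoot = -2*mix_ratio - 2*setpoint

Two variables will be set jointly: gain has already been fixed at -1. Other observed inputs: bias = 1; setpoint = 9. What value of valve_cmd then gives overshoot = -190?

With gain held at -1:
Substituting into the mix_ratio equation gives mix_ratio = -12*valve_cmd + 26.
So overshoot = 24*valve_cmd - 70.
Solve 24*valve_cmd - 70 = -190: valve_cmd = (-190 + 70) / 24 = -5.

valve_cmd = -5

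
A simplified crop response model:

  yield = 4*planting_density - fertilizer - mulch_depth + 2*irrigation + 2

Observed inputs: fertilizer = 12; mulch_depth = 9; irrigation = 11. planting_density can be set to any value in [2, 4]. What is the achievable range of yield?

11 to 19

Substituting into the yield equation gives yield = 4*planting_density + 3.
Linear in planting_density, so extremes are at the endpoints: planting_density = 2 gives yield = 11; planting_density = 4 gives yield = 19.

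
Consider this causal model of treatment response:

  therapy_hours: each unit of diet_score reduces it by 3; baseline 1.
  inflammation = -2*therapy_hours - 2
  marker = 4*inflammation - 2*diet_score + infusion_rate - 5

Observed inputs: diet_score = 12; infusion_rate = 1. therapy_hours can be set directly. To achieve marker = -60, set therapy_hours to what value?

Intervening on therapy_hours fixes its value directly, overriding its dependence on diet_score.
Substituting into the marker equation gives marker = -8*therapy_hours - 36.
Solve -8*therapy_hours - 36 = -60: therapy_hours = (-60 + 36) / -8 = 3.

therapy_hours = 3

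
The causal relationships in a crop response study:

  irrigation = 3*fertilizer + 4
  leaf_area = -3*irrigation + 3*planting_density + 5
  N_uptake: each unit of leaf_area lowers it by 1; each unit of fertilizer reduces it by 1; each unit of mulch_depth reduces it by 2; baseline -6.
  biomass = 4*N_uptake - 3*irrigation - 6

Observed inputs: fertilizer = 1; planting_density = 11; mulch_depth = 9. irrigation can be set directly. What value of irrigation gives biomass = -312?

Intervening on irrigation fixes its value directly, overriding its dependence on fertilizer.
Substituting into the leaf_area equation gives leaf_area = -3*irrigation + 38.
N_uptake becomes 3*irrigation - 63.
This gives biomass = 9*irrigation - 258.
Solve 9*irrigation - 258 = -312: irrigation = (-312 + 258) / 9 = -6.

irrigation = -6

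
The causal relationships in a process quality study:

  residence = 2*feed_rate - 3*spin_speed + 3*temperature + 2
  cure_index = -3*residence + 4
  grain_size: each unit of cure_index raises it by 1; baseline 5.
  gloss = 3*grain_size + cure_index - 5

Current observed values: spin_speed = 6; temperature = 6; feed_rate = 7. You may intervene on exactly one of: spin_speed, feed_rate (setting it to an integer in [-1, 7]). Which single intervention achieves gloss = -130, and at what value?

Intervening on spin_speed: with other inputs at their observed values, gloss = 36*spin_speed - 382. Solving for -130 gives spin_speed = 7, within [-1, 7].
Intervening on feed_rate: gloss = -24*feed_rate + 2. Reaching -130 requires feed_rate = 11/2, not an integer.

set spin_speed = 7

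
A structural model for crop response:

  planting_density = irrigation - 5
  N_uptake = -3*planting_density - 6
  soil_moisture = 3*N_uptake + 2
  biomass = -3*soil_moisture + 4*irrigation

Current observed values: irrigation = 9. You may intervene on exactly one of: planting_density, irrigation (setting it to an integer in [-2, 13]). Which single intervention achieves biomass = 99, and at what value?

Intervening on planting_density: biomass = 27*planting_density + 84. Reaching 99 requires planting_density = 5/9, not an integer.
Intervening on irrigation: with other inputs at their observed values, biomass = 31*irrigation - 87. Solving for 99 gives irrigation = 6, within [-2, 13].

set irrigation = 6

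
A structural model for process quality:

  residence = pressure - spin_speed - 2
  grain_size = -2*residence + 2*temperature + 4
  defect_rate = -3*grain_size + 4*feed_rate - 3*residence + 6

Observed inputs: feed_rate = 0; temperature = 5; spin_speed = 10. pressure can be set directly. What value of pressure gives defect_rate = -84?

Substituting into the residence equation gives residence = pressure - 12.
This gives grain_size = -2*pressure + 38.
So defect_rate = 3*pressure - 72.
Solve 3*pressure - 72 = -84: pressure = (-84 + 72) / 3 = -4.

pressure = -4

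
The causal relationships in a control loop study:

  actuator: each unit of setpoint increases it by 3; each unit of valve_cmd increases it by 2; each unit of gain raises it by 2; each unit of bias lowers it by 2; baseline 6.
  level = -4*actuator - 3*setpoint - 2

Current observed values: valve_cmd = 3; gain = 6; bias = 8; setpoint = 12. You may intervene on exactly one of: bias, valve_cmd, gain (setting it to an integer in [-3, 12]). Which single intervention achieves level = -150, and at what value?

set gain = -2

Intervening on bias: level = 8*bias - 278. Reaching -150 requires bias = 16, outside [-3, 12].
Intervening on valve_cmd: level = -8*valve_cmd - 190. Reaching -150 requires valve_cmd = -5, outside [-3, 12].
Intervening on gain: with other inputs at their observed values, level = -8*gain - 166. Solving for -150 gives gain = -2, within [-3, 12].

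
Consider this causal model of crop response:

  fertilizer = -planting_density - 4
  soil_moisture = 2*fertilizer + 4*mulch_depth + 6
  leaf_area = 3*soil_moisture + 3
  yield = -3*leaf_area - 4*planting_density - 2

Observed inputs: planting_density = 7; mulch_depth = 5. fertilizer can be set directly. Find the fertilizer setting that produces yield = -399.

Intervening on fertilizer fixes its value directly, overriding its dependence on planting_density.
Substituting into the soil_moisture equation gives soil_moisture = 2*fertilizer + 26.
Substituting into the leaf_area equation gives leaf_area = 6*fertilizer + 81.
Substituting into the yield equation gives yield = -18*fertilizer - 273.
Solve -18*fertilizer - 273 = -399: fertilizer = (-399 + 273) / -18 = 7.

fertilizer = 7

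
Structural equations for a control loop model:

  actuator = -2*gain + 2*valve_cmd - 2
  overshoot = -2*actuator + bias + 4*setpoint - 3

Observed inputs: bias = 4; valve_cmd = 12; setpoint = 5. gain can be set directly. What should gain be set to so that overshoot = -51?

gain = -7

Substituting into the actuator equation gives actuator = -2*gain + 22.
This gives overshoot = 4*gain - 23.
Solve 4*gain - 23 = -51: gain = (-51 + 23) / 4 = -7.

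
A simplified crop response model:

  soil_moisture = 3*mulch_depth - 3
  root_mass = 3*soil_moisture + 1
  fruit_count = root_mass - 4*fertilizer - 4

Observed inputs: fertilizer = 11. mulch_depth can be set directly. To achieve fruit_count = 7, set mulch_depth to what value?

Substituting into the root_mass equation gives root_mass = 9*mulch_depth - 8.
So fruit_count = 9*mulch_depth - 56.
Solve 9*mulch_depth - 56 = 7: mulch_depth = (7 + 56) / 9 = 7.

mulch_depth = 7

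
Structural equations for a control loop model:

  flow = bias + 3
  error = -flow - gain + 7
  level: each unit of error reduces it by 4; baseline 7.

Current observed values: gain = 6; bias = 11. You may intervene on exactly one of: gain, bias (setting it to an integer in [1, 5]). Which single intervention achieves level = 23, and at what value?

Intervening on gain: level = 4*gain + 35. Reaching 23 requires gain = -3, outside [1, 5].
Intervening on bias: with other inputs at their observed values, level = 4*bias + 15. Solving for 23 gives bias = 2, within [1, 5].

set bias = 2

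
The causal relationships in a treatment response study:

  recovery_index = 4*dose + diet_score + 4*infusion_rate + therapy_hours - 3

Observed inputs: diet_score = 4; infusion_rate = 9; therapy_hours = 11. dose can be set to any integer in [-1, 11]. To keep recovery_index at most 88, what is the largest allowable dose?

Substituting into the recovery_index equation gives recovery_index = 4*dose + 48.
Require 4*dose + 48 ≤ 88, so dose ≤ 10.
The largest integer in [-1, 11] satisfying this is 10.

dose = 10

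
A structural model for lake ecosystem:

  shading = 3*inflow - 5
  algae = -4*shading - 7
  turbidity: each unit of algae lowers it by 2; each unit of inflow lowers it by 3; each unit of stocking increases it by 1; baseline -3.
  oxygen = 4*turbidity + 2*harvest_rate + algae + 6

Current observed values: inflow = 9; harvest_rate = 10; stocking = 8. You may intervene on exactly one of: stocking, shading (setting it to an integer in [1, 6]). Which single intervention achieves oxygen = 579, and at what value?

set stocking = 2

Intervening on stocking: with other inputs at their observed values, oxygen = 4*stocking + 571. Solving for 579 gives stocking = 2, within [1, 6].
Intervening on shading: oxygen = 28*shading - 13. Reaching 579 requires shading = 148/7, not an integer.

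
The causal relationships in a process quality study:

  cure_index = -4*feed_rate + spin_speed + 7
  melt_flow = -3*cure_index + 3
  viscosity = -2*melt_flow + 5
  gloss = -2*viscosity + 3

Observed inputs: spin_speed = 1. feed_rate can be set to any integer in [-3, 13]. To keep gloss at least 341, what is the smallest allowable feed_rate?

feed_rate = 9

Substituting into the cure_index equation gives cure_index = -4*feed_rate + 8.
This gives melt_flow = 12*feed_rate - 21.
viscosity becomes -24*feed_rate + 47.
Substituting into the gloss equation gives gloss = 48*feed_rate - 91.
Require 48*feed_rate - 91 ≥ 341, so feed_rate ≥ 9.
The smallest integer in [-3, 13] satisfying this is 9.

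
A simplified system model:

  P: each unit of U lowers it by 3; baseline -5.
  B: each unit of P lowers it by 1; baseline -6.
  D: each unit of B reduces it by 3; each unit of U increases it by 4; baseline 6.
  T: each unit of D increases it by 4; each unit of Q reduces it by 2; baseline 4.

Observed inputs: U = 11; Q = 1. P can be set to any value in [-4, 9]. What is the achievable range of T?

Intervening on P fixes its value directly, overriding its dependence on U.
Substituting into the D equation gives D = 3*P + 68.
T becomes 12*P + 274.
Linear in P, so extremes are at the endpoints: P = -4 gives T = 226; P = 9 gives T = 382.

226 to 382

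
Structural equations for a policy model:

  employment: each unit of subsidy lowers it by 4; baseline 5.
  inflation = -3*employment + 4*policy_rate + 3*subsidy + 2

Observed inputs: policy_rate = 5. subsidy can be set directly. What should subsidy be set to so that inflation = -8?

Substituting into the inflation equation gives inflation = 15*subsidy + 7.
Solve 15*subsidy + 7 = -8: subsidy = (-8 - 7) / 15 = -1.

subsidy = -1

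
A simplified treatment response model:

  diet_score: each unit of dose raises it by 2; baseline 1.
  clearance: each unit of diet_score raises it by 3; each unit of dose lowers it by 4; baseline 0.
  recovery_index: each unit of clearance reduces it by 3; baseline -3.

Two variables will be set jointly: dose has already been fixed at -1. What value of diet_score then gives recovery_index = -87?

With dose held at -1:
Intervening on diet_score fixes its value directly, overriding its dependence on dose.
Substituting into the clearance equation gives clearance = 3*diet_score + 4.
Substituting into the recovery_index equation gives recovery_index = -9*diet_score - 15.
Solve -9*diet_score - 15 = -87: diet_score = (-87 + 15) / -9 = 8.

diet_score = 8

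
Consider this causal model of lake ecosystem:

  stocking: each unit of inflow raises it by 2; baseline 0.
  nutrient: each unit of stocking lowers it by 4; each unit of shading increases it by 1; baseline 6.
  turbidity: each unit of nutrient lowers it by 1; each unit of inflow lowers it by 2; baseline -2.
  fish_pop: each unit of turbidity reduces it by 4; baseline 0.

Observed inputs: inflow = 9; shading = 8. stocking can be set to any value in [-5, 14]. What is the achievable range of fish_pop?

Intervening on stocking fixes its value directly, overriding its dependence on inflow.
Substituting into the nutrient equation gives nutrient = -4*stocking + 14.
This gives turbidity = 4*stocking - 34.
fish_pop becomes -16*stocking + 136.
Linear in stocking, so extremes are at the endpoints: stocking = -5 gives fish_pop = 216; stocking = 14 gives fish_pop = -88.

-88 to 216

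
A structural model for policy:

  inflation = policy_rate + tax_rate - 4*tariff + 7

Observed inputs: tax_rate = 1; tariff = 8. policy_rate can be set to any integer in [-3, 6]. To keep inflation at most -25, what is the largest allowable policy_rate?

policy_rate = -1

Substituting into the inflation equation gives inflation = policy_rate - 24.
Require policy_rate - 24 ≤ -25, so policy_rate ≤ -1.
The largest integer in [-3, 6] satisfying this is -1.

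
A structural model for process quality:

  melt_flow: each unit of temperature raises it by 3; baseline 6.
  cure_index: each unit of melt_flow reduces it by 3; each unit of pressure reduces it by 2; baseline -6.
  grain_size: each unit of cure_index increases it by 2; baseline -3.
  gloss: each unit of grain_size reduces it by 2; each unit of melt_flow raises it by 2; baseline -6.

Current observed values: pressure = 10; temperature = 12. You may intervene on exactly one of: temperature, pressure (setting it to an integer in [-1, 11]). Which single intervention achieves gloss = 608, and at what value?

set temperature = 10

Intervening on temperature: with other inputs at their observed values, gloss = 42*temperature + 188. Solving for 608 gives temperature = 10, within [-1, 11].
Intervening on pressure: gloss = 8*pressure + 612. Reaching 608 requires pressure = -1/2, not an integer.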